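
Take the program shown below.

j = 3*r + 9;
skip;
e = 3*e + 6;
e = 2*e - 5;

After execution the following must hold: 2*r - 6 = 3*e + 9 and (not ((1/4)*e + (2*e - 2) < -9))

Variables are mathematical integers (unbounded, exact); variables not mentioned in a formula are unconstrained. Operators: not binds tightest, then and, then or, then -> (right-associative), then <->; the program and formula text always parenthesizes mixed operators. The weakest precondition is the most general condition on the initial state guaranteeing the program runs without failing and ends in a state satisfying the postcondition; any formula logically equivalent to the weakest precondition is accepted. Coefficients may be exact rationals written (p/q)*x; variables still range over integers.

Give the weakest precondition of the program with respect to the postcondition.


Working backward. After the program, the postcondition 2*r - 6 = 3*e + 9 and (not ((1/4)*e + (2*e - 2) < -9)) must hold; in canonical form it is 2*r = 3*e + 15 and (not ((9/4)*e < -7)).
Before e := 2*e - 5: 2*r = 6*e and (not ((9/2)*e < 17/4))
Before e := 3*e + 6: 2*r = 18*e + 36 and (not ((27/2)*e < -91/4))
Before skip: 2*r = 18*e + 36 and (not ((27/2)*e < -91/4))
Before j := 3*r + 9: 2*r = 18*e + 36 and (not ((27/2)*e < -91/4))
Answer: WP = 2*r = 18*e + 36 and (not ((27/2)*e < -91/4))


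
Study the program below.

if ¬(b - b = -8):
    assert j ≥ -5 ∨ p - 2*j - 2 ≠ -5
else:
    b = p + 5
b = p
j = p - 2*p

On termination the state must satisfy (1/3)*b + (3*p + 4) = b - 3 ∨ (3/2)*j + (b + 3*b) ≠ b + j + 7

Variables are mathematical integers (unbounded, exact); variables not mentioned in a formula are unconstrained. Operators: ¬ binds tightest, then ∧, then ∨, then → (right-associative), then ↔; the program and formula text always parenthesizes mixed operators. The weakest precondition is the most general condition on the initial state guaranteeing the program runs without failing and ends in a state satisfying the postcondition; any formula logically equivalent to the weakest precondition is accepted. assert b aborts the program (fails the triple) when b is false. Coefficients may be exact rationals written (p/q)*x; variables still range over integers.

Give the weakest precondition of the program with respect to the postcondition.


Working backward. After the program, the postcondition (1/3)*b + (3*p + 4) = b - 3 ∨ (3/2)*j + (b + 3*b) ≠ b + j + 7 must hold; in canonical form it is 3*p = (2/3)*b - 7 ∨ 3*b + (1/2)*j ≠ 7.
Before j := p - 2*p: 3*p = (2/3)*b - 7 ∨ 3*b ≠ (1/2)*p + 7
Before b := p: (7/3)*p = -7 ∨ (5/2)*p ≠ 7
Then branch requires (j ≥ -5 ∨ p ≠ 2*j - 3) ∧ ((7/3)*p = -7 ∨ (5/2)*p ≠ 7); else branch requires (7/3)*p = -7 ∨ (5/2)*p ≠ 7.
Before the if: (j ≥ -5 ∨ p ≠ 2*j - 3) ∧ ((7/3)*p = -7 ∨ (5/2)*p ≠ 7)
Answer: WP = (j ≥ -5 ∨ p ≠ 2*j - 3) ∧ ((7/3)*p = -7 ∨ (5/2)*p ≠ 7)


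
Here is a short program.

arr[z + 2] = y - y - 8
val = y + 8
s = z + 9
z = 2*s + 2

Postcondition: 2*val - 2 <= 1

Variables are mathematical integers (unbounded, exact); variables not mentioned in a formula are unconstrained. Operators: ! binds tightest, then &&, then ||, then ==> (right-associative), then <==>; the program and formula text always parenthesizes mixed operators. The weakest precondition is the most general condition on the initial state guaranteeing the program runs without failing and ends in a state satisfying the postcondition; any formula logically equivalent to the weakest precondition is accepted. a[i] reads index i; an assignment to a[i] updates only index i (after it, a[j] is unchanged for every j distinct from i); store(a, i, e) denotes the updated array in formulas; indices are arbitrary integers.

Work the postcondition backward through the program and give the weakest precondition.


Working backward. After the program, the postcondition 2*val - 2 <= 1 must hold; in canonical form it is 2*val <= 3.
Before z := 2*s + 2: 2*val <= 3
Before s := z + 9: 2*val <= 3
Before val := y + 8: 2*y <= -13
Before arr[z + 2] := y - y - 8: 2*y <= -13
Answer: WP = 2*y <= -13


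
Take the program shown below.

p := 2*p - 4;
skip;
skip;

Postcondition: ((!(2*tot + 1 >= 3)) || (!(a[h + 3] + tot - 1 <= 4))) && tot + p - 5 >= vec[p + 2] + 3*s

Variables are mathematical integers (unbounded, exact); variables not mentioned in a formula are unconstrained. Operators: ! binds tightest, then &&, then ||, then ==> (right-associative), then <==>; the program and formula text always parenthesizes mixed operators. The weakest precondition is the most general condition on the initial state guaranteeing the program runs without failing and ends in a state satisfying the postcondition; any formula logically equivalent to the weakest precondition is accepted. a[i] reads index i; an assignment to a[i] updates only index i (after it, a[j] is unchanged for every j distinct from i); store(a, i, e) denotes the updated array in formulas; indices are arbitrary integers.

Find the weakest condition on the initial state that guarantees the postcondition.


Working backward. After the program, the postcondition ((!(2*tot + 1 >= 3)) || (!(a[h + 3] + tot - 1 <= 4))) && tot + p - 5 >= vec[p + 2] + 3*s must hold; in canonical form it is ((!(2*tot >= 2)) || (!(a[h + 3] + tot <= 5))) && p + tot >= vec[p + 2] + 3*s + 5.
Before skip: ((!(2*tot >= 2)) || (!(a[h + 3] + tot <= 5))) && p + tot >= vec[p + 2] + 3*s + 5
Before skip: ((!(2*tot >= 2)) || (!(a[h + 3] + tot <= 5))) && p + tot >= vec[p + 2] + 3*s + 5
Before p := 2*p - 4: ((!(2*tot >= 2)) || (!(a[h + 3] + tot <= 5))) && 2*p + tot >= vec[2*p - 2] + 3*s + 9
Answer: WP = ((!(2*tot >= 2)) || (!(a[h + 3] + tot <= 5))) && 2*p + tot >= vec[2*p - 2] + 3*s + 9


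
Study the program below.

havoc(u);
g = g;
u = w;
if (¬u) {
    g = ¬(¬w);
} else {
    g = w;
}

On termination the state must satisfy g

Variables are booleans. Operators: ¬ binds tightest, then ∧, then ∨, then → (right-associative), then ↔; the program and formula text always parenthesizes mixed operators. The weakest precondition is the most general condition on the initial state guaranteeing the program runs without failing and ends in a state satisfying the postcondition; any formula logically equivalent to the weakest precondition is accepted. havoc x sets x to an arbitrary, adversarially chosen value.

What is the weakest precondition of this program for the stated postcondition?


Working backward. After the program, g must hold.
Then branch requires w; else branch requires w.
Before the if: ((¬u) → w) ∧ (u → w)
Before u := w: (¬w) → w
Before g := g: (¬w) → w
Before havoc u: (¬w) → w
Answer: WP = (¬w) → w


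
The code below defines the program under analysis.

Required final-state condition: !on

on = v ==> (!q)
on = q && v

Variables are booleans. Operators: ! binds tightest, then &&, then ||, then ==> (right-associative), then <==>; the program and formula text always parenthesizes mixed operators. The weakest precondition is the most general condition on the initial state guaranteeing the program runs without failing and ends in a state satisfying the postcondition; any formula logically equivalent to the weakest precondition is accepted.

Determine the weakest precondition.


Working backward. After the program, !on must hold.
Before on := q && v: !(q && v)
Before on := v ==> (!q): !(q && v)
Answer: WP = !(q && v)


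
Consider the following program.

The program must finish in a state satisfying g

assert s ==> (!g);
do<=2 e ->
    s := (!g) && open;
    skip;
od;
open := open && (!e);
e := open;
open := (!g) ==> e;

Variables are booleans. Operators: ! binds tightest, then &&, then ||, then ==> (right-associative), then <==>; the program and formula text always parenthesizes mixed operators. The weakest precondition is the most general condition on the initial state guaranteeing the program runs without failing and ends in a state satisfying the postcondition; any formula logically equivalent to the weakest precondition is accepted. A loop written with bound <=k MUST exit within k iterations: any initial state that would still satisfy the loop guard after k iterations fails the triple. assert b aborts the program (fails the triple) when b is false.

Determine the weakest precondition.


Working backward. After the program, g must hold.
Before open := (!g) ==> e: g
Before e := open: g
Before open := open && (!e): g
Before the loop (bound <=2), unroll the exhaustion recursion (WP_0 = exit-now case; WP_j = one more guarded iteration, up to j = 2):
  WP_0: (!e) && g
  WP_1: (e ==> ((!e) && g)) && ((!e) ==> g)
  WP_2: (e ==> ((e ==> ((!e) && g)) && ((!e) ==> g))) && ((!e) ==> g)
So before the loop: (e ==> ((e ==> ((!e) && g)) && ((!e) ==> g))) && ((!e) ==> g)
Before assert s ==> (!g): (s ==> (!g)) && (e ==> ((e ==> ((!e) && g)) && ((!e) ==> g))) && ((!e) ==> g)
Answer: WP = (s ==> (!g)) && (e ==> ((e ==> ((!e) && g)) && ((!e) ==> g))) && ((!e) ==> g)


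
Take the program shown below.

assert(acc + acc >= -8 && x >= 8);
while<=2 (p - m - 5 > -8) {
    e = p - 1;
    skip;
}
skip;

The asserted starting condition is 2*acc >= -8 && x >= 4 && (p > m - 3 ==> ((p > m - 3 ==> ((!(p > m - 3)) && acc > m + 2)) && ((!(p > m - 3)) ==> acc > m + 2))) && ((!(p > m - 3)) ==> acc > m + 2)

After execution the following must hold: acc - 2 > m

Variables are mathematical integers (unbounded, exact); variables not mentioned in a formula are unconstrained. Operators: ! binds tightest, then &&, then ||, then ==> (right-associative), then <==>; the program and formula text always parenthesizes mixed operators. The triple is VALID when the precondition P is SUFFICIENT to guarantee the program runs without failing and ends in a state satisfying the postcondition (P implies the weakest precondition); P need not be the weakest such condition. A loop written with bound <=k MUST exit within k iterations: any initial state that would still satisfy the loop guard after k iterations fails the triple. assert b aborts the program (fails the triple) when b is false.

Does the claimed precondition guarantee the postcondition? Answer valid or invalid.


Working backward. After the program, the postcondition acc - 2 > m must hold; in canonical form it is acc > m + 2.
Before skip: acc > m + 2
Before the loop (bound <=2), unroll the exhaustion recursion (WP_0 = exit-now case; WP_j = one more guarded iteration, up to j = 2):
  WP_0: (!(p > m - 3)) && acc > m + 2
  WP_1: (p > m - 3 ==> ((!(p > m - 3)) && acc > m + 2)) && ((!(p > m - 3)) ==> acc > m + 2)
  WP_2: (p > m - 3 ==> ((p > m - 3 ==> ((!(p > m - 3)) && acc > m + 2)) && ((!(p > m - 3)) ==> acc > m + 2))) && ((!(p > m - 3)) ==> acc > m + 2)
So before the loop: (p > m - 3 ==> ((p > m - 3 ==> ((!(p > m - 3)) && acc > m + 2)) && ((!(p > m - 3)) ==> acc > m + 2))) && ((!(p > m - 3)) ==> acc > m + 2)
Before assert acc + acc >= -8 && x >= 8: 2*acc >= -8 && x >= 8 && (p > m - 3 ==> ((p > m - 3 ==> ((!(p > m - 3)) && acc > m + 2)) && ((!(p > m - 3)) ==> acc > m + 2))) && ((!(p > m - 3)) ==> acc > m + 2)
The weakest precondition is 2*acc >= -8 && x >= 8 && (p > m - 3 ==> ((p > m - 3 ==> ((!(p > m - 3)) && acc > m + 2)) && ((!(p > m - 3)) ==> acc > m + 2))) && ((!(p > m - 3)) ==> acc > m + 2).
Check whether 2*acc >= -8 && x >= 4 && (p > m - 3 ==> ((p > m - 3 ==> ((!(p > m - 3)) && acc > m + 2)) && ((!(p > m - 3)) ==> acc > m + 2))) && ((!(p > m - 3)) ==> acc > m + 2) implies it.
Countermodel: at the initial state acc = -4, m = -7, p = -10, x = 4, the precondition holds but the weakest precondition fails.
Answer: invalid


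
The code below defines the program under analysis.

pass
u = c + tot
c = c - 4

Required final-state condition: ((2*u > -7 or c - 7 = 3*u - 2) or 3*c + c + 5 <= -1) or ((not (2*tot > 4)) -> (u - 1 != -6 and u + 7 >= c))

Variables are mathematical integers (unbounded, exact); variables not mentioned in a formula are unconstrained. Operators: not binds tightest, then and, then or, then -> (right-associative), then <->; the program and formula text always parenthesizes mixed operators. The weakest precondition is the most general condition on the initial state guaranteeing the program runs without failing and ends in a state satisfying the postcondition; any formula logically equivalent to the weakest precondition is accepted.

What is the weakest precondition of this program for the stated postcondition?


Working backward. After the program, the postcondition ((2*u > -7 or c - 7 = 3*u - 2) or 3*c + c + 5 <= -1) or ((not (2*tot > 4)) -> (u - 1 != -6 and u + 7 >= c)) must hold; in canonical form it is 2*u > -7 or c = 3*u + 5 or 4*c <= -6 or ((not (2*tot > 4)) -> (u != -5 and u >= c - 7)).
Before c := c - 4: 2*u > -7 or c = 3*u + 9 or 4*c <= 10 or ((not (2*tot > 4)) -> (u != -5 and u >= c - 11))
Before u := c + tot: 2*c + 2*tot > -7 or 2*c + 3*tot = -9 or 4*c <= 10 or ((not (2*tot > 4)) -> (c + tot != -5 and tot >= -11))
Before skip: 2*c + 2*tot > -7 or 2*c + 3*tot = -9 or 4*c <= 10 or ((not (2*tot > 4)) -> (c + tot != -5 and tot >= -11))
Answer: WP = 2*c + 2*tot > -7 or 2*c + 3*tot = -9 or 4*c <= 10 or ((not (2*tot > 4)) -> (c + tot != -5 and tot >= -11))


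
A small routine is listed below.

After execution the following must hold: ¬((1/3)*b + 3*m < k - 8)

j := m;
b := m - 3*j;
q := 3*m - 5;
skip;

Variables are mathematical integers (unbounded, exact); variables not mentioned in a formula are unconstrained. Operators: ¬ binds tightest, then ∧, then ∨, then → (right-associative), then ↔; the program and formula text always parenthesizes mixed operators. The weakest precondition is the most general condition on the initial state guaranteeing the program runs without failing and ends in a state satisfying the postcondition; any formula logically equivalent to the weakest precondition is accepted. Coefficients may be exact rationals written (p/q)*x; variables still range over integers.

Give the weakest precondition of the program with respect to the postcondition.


Working backward. After the program, ¬((1/3)*b + 3*m < k - 8) must hold.
Before skip: ¬((1/3)*b + 3*m < k - 8)
Before q := 3*m - 5: ¬((1/3)*b + 3*m < k - 8)
Before b := m - 3*j: ¬((10/3)*m < j + k - 8)
Before j := m: ¬((7/3)*m < k - 8)
Answer: WP = ¬((7/3)*m < k - 8)


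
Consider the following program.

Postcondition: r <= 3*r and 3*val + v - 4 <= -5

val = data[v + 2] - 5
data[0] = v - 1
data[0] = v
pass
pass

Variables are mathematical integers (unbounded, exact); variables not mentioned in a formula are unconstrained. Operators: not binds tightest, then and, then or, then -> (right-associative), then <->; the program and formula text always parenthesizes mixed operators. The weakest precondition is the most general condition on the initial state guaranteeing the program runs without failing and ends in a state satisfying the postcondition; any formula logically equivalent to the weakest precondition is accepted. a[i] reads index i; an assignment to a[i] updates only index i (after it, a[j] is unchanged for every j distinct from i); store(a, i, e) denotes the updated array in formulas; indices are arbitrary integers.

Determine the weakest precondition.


Working backward. After the program, the postcondition r <= 3*r and 3*val + v - 4 <= -5 must hold; in canonical form it is 2*r >= 0 and v + 3*val <= -1.
Before skip: 2*r >= 0 and v + 3*val <= -1
Before skip: 2*r >= 0 and v + 3*val <= -1
Before data[0] := v: 2*r >= 0 and v + 3*val <= -1
Before data[0] := v - 1: 2*r >= 0 and v + 3*val <= -1
Before val := data[v + 2] - 5: 2*r >= 0 and 3*data[v + 2] + v <= 14
Answer: WP = 2*r >= 0 and 3*data[v + 2] + v <= 14


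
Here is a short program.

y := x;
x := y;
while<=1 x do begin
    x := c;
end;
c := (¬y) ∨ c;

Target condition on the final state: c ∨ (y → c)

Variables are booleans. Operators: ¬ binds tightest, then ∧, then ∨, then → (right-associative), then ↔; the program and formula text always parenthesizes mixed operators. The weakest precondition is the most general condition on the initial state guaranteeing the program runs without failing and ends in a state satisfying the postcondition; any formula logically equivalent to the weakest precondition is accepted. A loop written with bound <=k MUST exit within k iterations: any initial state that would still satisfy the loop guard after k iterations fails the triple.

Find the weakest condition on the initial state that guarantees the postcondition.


Working backward. After the program, c ∨ (y → c) must hold.
Before c := (¬y) ∨ c: (¬y) ∨ c ∨ (y → ((¬y) ∨ c))
Before the loop (bound <=1), unroll the exhaustion recursion (WP_0 = exit-now case; WP_j = one more guarded iteration, up to j = 1):
  WP_0: (¬x) ∧ ((¬y) ∨ c ∨ (y → ((¬y) ∨ c)))
  WP_1: (x → ((¬c) ∧ ((¬y) ∨ c ∨ (y → ((¬y) ∨ c))))) ∧ ((¬x) → ((¬y) ∨ c ∨ (y → ((¬y) ∨ c))))
So before the loop: (x → ((¬c) ∧ ((¬y) ∨ c ∨ (y → ((¬y) ∨ c))))) ∧ ((¬x) → ((¬y) ∨ c ∨ (y → ((¬y) ∨ c))))
Before x := y: (y → ((¬c) ∧ ((¬y) ∨ c ∨ (y → ((¬y) ∨ c))))) ∧ ((¬y) → ((¬y) ∨ c ∨ (y → ((¬y) ∨ c))))
Before y := x: (x → ((¬c) ∧ ((¬x) ∨ c ∨ (x → ((¬x) ∨ c))))) ∧ ((¬x) → ((¬x) ∨ c ∨ (x → ((¬x) ∨ c))))
Answer: WP = (x → ((¬c) ∧ ((¬x) ∨ c ∨ (x → ((¬x) ∨ c))))) ∧ ((¬x) → ((¬x) ∨ c ∨ (x → ((¬x) ∨ c))))


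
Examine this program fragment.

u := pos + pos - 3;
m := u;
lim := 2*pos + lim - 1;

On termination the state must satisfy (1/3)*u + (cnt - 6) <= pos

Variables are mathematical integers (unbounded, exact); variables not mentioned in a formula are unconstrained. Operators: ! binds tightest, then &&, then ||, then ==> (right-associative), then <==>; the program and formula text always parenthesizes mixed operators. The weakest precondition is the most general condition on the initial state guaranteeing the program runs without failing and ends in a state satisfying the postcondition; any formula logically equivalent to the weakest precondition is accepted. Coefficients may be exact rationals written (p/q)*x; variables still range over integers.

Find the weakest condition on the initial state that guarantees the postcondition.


Working backward. After the program, the postcondition (1/3)*u + (cnt - 6) <= pos must hold; in canonical form it is cnt + (1/3)*u <= pos + 6.
Before lim := 2*pos + lim - 1: cnt + (1/3)*u <= pos + 6
Before m := u: cnt + (1/3)*u <= pos + 6
Before u := pos + pos - 3: cnt <= (1/3)*pos + 7
Answer: WP = cnt <= (1/3)*pos + 7


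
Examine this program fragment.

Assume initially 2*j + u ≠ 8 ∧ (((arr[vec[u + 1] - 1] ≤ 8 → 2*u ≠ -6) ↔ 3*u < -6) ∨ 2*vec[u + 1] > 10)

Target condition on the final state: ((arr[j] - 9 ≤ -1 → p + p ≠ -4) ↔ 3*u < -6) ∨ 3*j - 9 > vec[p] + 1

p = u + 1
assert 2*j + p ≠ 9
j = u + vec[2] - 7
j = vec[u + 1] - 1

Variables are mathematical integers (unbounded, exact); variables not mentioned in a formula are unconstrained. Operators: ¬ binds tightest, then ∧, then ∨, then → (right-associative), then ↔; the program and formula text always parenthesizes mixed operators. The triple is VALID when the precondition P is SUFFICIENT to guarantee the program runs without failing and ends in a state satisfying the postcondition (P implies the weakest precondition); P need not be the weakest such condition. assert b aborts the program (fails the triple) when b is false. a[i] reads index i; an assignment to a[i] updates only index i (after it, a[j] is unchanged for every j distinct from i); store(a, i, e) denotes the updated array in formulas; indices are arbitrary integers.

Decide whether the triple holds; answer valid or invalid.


Working backward. After the program, the postcondition ((arr[j] - 9 ≤ -1 → p + p ≠ -4) ↔ 3*u < -6) ∨ 3*j - 9 > vec[p] + 1 must hold; in canonical form it is ((arr[j] ≤ 8 → 2*p ≠ -4) ↔ 3*u < -6) ∨ 3*j > vec[p] + 10.
Before j := vec[u + 1] - 1: ((arr[vec[u + 1] - 1] ≤ 8 → 2*p ≠ -4) ↔ 3*u < -6) ∨ 3*vec[u + 1] > vec[p] + 13
Before j := u + vec[2] - 7: ((arr[vec[u + 1] - 1] ≤ 8 → 2*p ≠ -4) ↔ 3*u < -6) ∨ 3*vec[u + 1] > vec[p] + 13
Before assert 2*j + p ≠ 9: 2*j + p ≠ 9 ∧ (((arr[vec[u + 1] - 1] ≤ 8 → 2*p ≠ -4) ↔ 3*u < -6) ∨ 3*vec[u + 1] > vec[p] + 13)
Before p := u + 1: 2*j + u ≠ 8 ∧ (((arr[vec[u + 1] - 1] ≤ 8 → 2*u ≠ -6) ↔ 3*u < -6) ∨ 2*vec[u + 1] > 13)
The weakest precondition is 2*j + u ≠ 8 ∧ (((arr[vec[u + 1] - 1] ≤ 8 → 2*u ≠ -6) ↔ 3*u < -6) ∨ 2*vec[u + 1] > 13).
Check whether 2*j + u ≠ 8 ∧ (((arr[vec[u + 1] - 1] ≤ 8 → 2*u ≠ -6) ↔ 3*u < -6) ∨ 2*vec[u + 1] > 10) implies it.
Countermodel: at the initial state arr = {[-2] = 8, [5] = 8, elsewhere 8}, j = 0, u = -3, vec = {[-2] = 6, [5] = 6, elsewhere 6}, the precondition holds but the weakest precondition fails.
Answer: invalid


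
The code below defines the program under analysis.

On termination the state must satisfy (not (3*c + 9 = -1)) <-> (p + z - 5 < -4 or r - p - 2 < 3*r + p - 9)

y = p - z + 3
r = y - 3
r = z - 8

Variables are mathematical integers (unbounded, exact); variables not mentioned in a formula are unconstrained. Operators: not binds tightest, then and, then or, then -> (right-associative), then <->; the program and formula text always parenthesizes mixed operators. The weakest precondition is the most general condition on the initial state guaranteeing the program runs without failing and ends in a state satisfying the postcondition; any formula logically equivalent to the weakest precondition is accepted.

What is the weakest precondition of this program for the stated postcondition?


Working backward. After the program, the postcondition (not (3*c + 9 = -1)) <-> (p + z - 5 < -4 or r - p - 2 < 3*r + p - 9) must hold; in canonical form it is (not (3*c = -10)) <-> (p + z < 1 or 2*p + 2*r > 7).
Before r := z - 8: (not (3*c = -10)) <-> (p + z < 1 or 2*p + 2*z > 23)
Before r := y - 3: (not (3*c = -10)) <-> (p + z < 1 or 2*p + 2*z > 23)
Before y := p - z + 3: (not (3*c = -10)) <-> (p + z < 1 or 2*p + 2*z > 23)
Answer: WP = (not (3*c = -10)) <-> (p + z < 1 or 2*p + 2*z > 23)


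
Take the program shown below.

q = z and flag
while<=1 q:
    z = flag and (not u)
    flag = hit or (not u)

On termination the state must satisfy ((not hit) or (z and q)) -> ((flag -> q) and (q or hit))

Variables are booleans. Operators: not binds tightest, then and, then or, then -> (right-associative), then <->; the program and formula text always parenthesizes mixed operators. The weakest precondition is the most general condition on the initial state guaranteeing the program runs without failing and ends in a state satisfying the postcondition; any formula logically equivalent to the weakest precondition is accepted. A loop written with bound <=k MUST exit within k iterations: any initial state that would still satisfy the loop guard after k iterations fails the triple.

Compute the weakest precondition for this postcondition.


Working backward. After the program, ((not hit) or (z and q)) -> ((flag -> q) and (q or hit)) must hold.
Before the loop (bound <=1), unroll the exhaustion recursion (WP_0 = exit-now case; WP_j = one more guarded iteration, up to j = 1):
  WP_0: (not q) and (((not hit) or (z and q)) -> ((flag -> q) and (q or hit)))
  WP_1: (q -> ((not q) and (((not hit) or (flag and (not u) and q)) -> (((hit or (not u)) -> q) and (q or hit))))) and ((not q) -> (((not hit) or (z and q)) -> ((flag -> q) and (q or hit))))
So before the loop: (q -> ((not q) and (((not hit) or (flag and (not u) and q)) -> (((hit or (not u)) -> q) and (q or hit))))) and ((not q) -> (((not hit) or (z and q)) -> ((flag -> q) and (q or hit))))
Before q := z and flag: ((z and flag) -> ((not (z and flag)) and (((not hit) or (flag and (not u) and z)) -> (((hit or (not u)) -> (z and flag)) and ((z and flag) or hit))))) and ((not (z and flag)) -> (((not hit) or (z and flag)) -> ((flag -> (z and flag)) and ((z and flag) or hit))))
Answer: WP = ((z and flag) -> ((not (z and flag)) and (((not hit) or (flag and (not u) and z)) -> (((hit or (not u)) -> (z and flag)) and ((z and flag) or hit))))) and ((not (z and flag)) -> (((not hit) or (z and flag)) -> ((flag -> (z and flag)) and ((z and flag) or hit))))


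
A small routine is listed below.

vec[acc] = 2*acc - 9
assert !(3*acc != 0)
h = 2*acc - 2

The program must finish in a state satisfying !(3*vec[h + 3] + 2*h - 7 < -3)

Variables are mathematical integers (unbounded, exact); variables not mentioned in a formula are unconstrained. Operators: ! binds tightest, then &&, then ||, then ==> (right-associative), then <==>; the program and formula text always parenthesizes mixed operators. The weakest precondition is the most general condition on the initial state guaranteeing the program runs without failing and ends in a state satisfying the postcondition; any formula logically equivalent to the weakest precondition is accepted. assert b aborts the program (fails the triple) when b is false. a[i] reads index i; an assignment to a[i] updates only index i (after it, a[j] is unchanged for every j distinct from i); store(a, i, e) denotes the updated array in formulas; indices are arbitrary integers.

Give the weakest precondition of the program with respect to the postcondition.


Working backward. After the program, the postcondition !(3*vec[h + 3] + 2*h - 7 < -3) must hold; in canonical form it is !(3*vec[h + 3] + 2*h < 4).
Before h := 2*acc - 2: !(3*vec[2*acc + 1] + 4*acc < 8)
Before assert !(3*acc != 0): (!(3*acc != 0)) && (!(3*vec[2*acc + 1] + 4*acc < 8))
Before vec[acc] := 2*acc - 9: (!(3*acc != 0)) && (!(3*store(vec, acc, 2*acc - 9)[2*acc + 1] + 4*acc < 8))
Answer: WP = (!(3*acc != 0)) && (!(3*store(vec, acc, 2*acc - 9)[2*acc + 1] + 4*acc < 8))


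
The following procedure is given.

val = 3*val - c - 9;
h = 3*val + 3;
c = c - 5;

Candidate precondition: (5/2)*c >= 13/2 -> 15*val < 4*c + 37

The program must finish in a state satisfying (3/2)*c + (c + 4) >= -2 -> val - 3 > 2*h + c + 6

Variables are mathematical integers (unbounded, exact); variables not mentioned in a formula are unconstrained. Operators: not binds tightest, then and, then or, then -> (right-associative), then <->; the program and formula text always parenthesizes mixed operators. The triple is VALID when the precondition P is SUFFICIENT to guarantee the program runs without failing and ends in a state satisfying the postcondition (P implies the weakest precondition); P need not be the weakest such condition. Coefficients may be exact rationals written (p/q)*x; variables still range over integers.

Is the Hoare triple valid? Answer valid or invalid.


Working backward. After the program, the postcondition (3/2)*c + (c + 4) >= -2 -> val - 3 > 2*h + c + 6 must hold; in canonical form it is (5/2)*c >= -6 -> val > c + 2*h + 9.
Before c := c - 5: (5/2)*c >= 13/2 -> val > c + 2*h + 4
Before h := 3*val + 3: (5/2)*c >= 13/2 -> c + 5*val < -10
Before val := 3*val - c - 9: (5/2)*c >= 13/2 -> 15*val < 4*c + 35
The weakest precondition is (5/2)*c >= 13/2 -> 15*val < 4*c + 35.
Check whether (5/2)*c >= 13/2 -> 15*val < 4*c + 37 implies it.
Countermodel: at the initial state c = 10, val = 5, the precondition holds but the weakest precondition fails.
Answer: invalid


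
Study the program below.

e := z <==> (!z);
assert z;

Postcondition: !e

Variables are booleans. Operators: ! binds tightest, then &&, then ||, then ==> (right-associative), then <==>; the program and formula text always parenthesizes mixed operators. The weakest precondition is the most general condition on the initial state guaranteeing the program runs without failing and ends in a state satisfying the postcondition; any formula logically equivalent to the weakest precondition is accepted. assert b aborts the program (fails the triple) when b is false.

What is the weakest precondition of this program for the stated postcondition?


Working backward. After the program, !e must hold.
Before assert z: z && (!e)
Before e := z <==> (!z): z && (!(z <==> (!z)))
Answer: WP = z && (!(z <==> (!z)))


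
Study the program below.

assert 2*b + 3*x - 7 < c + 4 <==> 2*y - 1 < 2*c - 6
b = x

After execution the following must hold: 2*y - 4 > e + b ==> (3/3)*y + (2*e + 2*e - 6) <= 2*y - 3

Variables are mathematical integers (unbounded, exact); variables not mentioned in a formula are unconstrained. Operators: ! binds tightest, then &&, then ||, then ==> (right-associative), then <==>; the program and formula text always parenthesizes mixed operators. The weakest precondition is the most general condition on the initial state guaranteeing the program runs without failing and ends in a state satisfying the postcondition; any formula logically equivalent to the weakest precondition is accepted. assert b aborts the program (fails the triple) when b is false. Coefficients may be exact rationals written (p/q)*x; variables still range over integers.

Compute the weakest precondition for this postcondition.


Working backward. After the program, the postcondition 2*y - 4 > e + b ==> (3/3)*y + (2*e + 2*e - 6) <= 2*y - 3 must hold; in canonical form it is 2*y > b + e + 4 ==> 4*e <= y + 3.
Before b := x: 2*y > e + x + 4 ==> 4*e <= y + 3
Before assert 2*b + 3*x - 7 < c + 4 <==> 2*y - 1 < 2*c - 6: (2*b + 3*x < c + 11 <==> 2*y < 2*c - 5) && (2*y > e + x + 4 ==> 4*e <= y + 3)
Answer: WP = (2*b + 3*x < c + 11 <==> 2*y < 2*c - 5) && (2*y > e + x + 4 ==> 4*e <= y + 3)


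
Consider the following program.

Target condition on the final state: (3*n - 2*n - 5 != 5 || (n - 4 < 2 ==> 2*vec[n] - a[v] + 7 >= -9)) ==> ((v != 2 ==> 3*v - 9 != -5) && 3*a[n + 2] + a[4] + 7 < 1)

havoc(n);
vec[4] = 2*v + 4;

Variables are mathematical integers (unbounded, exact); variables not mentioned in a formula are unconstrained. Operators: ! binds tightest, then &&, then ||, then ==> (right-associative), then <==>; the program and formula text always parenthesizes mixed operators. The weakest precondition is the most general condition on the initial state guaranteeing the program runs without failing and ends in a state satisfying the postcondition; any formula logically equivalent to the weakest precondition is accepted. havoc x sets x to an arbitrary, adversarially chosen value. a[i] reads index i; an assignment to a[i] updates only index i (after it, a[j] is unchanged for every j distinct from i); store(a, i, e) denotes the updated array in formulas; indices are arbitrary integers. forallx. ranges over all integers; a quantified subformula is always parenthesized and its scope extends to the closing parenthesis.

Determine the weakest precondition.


Working backward. After the program, the postcondition (3*n - 2*n - 5 != 5 || (n - 4 < 2 ==> 2*vec[n] - a[v] + 7 >= -9)) ==> ((v != 2 ==> 3*v - 9 != -5) && 3*a[n + 2] + a[4] + 7 < 1) must hold; in canonical form it is (n != 10 || (n < 6 ==> 2*vec[n] >= a[v] - 16)) ==> ((v != 2 ==> 3*v != 4) && 3*a[n + 2] + a[4] < -6).
Before vec[4] := 2*v + 4: (n != 10 || (n < 6 ==> 2*store(vec, 4, 2*v + 4)[n] >= a[v] - 16)) ==> ((v != 2 ==> 3*v != 4) && 3*a[n + 2] + a[4] < -6)
Before havoc n: forall n_1. ((n_1 != 10 || (n_1 < 6 ==> 2*store(vec, 4, 2*v + 4)[n_1] >= a[v] - 16)) ==> ((v != 2 ==> 3*v != 4) && 3*a[n_1 + 2] + a[4] < -6))
Answer: WP = forall n_1. ((n_1 != 10 || (n_1 < 6 ==> 2*store(vec, 4, 2*v + 4)[n_1] >= a[v] - 16)) ==> ((v != 2 ==> 3*v != 4) && 3*a[n_1 + 2] + a[4] < -6))


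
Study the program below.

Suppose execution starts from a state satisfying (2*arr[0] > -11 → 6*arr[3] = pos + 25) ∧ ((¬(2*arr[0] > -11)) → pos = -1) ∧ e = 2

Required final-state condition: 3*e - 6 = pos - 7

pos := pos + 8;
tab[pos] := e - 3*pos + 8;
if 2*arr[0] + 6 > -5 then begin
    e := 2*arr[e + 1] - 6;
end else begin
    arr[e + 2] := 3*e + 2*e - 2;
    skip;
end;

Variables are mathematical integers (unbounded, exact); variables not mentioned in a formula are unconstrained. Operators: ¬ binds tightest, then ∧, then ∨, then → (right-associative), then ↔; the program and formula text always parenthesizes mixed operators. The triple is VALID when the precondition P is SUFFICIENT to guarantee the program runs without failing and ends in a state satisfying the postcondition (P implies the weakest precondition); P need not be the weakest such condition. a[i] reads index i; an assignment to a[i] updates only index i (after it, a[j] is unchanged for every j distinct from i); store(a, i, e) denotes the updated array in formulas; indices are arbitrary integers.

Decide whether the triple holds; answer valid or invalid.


Working backward. After the program, the postcondition 3*e - 6 = pos - 7 must hold; in canonical form it is 3*e = pos - 1.
Then branch requires 6*arr[e + 1] = pos + 17; else branch requires 3*e = pos - 1.
Before the if: (2*arr[0] > -11 → 6*arr[e + 1] = pos + 17) ∧ ((¬(2*arr[0] > -11)) → 3*e = pos - 1)
Before tab[pos] := e - 3*pos + 8: (2*arr[0] > -11 → 6*arr[e + 1] = pos + 17) ∧ ((¬(2*arr[0] > -11)) → 3*e = pos - 1)
Before pos := pos + 8: (2*arr[0] > -11 → 6*arr[e + 1] = pos + 25) ∧ ((¬(2*arr[0] > -11)) → 3*e = pos + 7)
The weakest precondition is (2*arr[0] > -11 → 6*arr[e + 1] = pos + 25) ∧ ((¬(2*arr[0] > -11)) → 3*e = pos + 7).
Check whether (2*arr[0] > -11 → 6*arr[3] = pos + 25) ∧ ((¬(2*arr[0] > -11)) → pos = -1) ∧ e = 2 implies it.
Every state satisfying the precondition satisfies the weakest precondition: the implication holds.
Answer: valid


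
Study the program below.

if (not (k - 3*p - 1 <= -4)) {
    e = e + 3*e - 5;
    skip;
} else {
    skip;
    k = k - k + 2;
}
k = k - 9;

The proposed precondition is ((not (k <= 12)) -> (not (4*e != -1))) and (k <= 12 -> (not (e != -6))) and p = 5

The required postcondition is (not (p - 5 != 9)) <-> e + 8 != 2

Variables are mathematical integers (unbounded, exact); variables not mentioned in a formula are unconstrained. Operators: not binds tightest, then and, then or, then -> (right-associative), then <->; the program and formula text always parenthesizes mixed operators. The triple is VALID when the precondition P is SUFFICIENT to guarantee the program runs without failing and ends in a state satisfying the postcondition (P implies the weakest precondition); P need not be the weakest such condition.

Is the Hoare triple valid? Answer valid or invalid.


Working backward. After the program, the postcondition (not (p - 5 != 9)) <-> e + 8 != 2 must hold; in canonical form it is (not (p != 14)) <-> e != -6.
Before k := k - 9: (not (p != 14)) <-> e != -6
Then branch requires (not (p != 14)) <-> 4*e != -1; else branch requires (not (p != 14)) <-> e != -6.
Before the if: ((not (k <= 3*p - 3)) -> ((not (p != 14)) <-> 4*e != -1)) and (k <= 3*p - 3 -> ((not (p != 14)) <-> e != -6))
The weakest precondition is ((not (k <= 3*p - 3)) -> ((not (p != 14)) <-> 4*e != -1)) and (k <= 3*p - 3 -> ((not (p != 14)) <-> e != -6)).
Check whether ((not (k <= 12)) -> (not (4*e != -1))) and (k <= 12 -> (not (e != -6))) and p = 5 implies it.
Every state satisfying the precondition satisfies the weakest precondition: the implication holds.
Answer: valid


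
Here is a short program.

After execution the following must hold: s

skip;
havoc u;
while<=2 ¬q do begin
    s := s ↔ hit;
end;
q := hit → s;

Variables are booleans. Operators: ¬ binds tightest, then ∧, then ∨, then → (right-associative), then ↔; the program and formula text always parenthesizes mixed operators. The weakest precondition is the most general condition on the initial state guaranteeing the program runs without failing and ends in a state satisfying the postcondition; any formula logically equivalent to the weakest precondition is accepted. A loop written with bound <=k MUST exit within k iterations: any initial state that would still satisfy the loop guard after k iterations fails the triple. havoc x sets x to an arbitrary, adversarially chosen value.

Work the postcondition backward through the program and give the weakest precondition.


Working backward. After the program, s must hold.
Before q := hit → s: s
Before the loop (bound <=2), unroll the exhaustion recursion (WP_0 = exit-now case; WP_j = one more guarded iteration, up to j = 2):
  WP_0: q ∧ s
  WP_1: ((¬q) → (q ∧ (s ↔ hit))) ∧ (q → s)
  WP_2: ((¬q) → (((¬q) → (q ∧ ((s ↔ hit) ↔ hit))) ∧ (q → (s ↔ hit)))) ∧ (q → s)
So before the loop: ((¬q) → (((¬q) → (q ∧ ((s ↔ hit) ↔ hit))) ∧ (q → (s ↔ hit)))) ∧ (q → s)
Before havoc u: ((¬q) → (((¬q) → (q ∧ ((s ↔ hit) ↔ hit))) ∧ (q → (s ↔ hit)))) ∧ (q → s)
Before skip: ((¬q) → (((¬q) → (q ∧ ((s ↔ hit) ↔ hit))) ∧ (q → (s ↔ hit)))) ∧ (q → s)
Answer: WP = ((¬q) → (((¬q) → (q ∧ ((s ↔ hit) ↔ hit))) ∧ (q → (s ↔ hit)))) ∧ (q → s)


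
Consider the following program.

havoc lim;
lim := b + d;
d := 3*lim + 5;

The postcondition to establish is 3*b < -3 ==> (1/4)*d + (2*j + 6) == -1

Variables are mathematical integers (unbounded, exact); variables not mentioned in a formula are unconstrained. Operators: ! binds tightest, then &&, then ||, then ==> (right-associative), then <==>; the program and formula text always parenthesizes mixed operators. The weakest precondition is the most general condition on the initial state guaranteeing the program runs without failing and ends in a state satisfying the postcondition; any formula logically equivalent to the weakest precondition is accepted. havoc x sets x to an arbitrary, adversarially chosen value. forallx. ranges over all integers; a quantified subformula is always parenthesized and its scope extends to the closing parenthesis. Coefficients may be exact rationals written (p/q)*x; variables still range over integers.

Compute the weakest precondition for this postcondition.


Working backward. After the program, the postcondition 3*b < -3 ==> (1/4)*d + (2*j + 6) == -1 must hold; in canonical form it is 3*b < -3 ==> (1/4)*d + 2*j == -7.
Before d := 3*lim + 5: 3*b < -3 ==> 2*j + (3/4)*lim == -33/4
Before lim := b + d: 3*b < -3 ==> (3/4)*b + (3/4)*d + 2*j == -33/4
Before havoc lim: 3*b < -3 ==> (3/4)*b + (3/4)*d + 2*j == -33/4
Answer: WP = 3*b < -3 ==> (3/4)*b + (3/4)*d + 2*j == -33/4


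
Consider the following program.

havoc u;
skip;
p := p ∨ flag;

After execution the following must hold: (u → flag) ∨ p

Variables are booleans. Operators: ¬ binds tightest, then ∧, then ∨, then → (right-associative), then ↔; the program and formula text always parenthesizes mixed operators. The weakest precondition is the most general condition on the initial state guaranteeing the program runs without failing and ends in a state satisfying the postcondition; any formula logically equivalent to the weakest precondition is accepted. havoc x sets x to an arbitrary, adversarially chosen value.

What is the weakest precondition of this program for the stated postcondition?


Working backward. After the program, (u → flag) ∨ p must hold.
Before p := p ∨ flag: (u → flag) ∨ p ∨ flag
Before skip: (u → flag) ∨ p ∨ flag
Before havoc u: flag ∨ p
Answer: WP = flag ∨ p


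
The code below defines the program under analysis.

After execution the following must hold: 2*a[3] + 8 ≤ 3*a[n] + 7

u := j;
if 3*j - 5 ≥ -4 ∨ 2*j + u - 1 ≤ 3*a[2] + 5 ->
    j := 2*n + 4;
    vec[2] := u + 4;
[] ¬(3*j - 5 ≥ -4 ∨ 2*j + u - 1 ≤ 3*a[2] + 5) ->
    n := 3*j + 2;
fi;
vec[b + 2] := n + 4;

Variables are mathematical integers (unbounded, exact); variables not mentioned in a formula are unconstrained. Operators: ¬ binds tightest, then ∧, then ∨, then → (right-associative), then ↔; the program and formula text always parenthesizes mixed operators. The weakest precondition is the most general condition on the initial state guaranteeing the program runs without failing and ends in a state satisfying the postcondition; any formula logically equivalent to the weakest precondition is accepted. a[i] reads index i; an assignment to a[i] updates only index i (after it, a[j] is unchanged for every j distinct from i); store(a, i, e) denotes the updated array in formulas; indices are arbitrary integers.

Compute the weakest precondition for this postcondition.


Working backward. After the program, the postcondition 2*a[3] + 8 ≤ 3*a[n] + 7 must hold; in canonical form it is 2*a[3] ≤ 3*a[n] - 1.
Before vec[b + 2] := n + 4: 2*a[3] ≤ 3*a[n] - 1
Then branch requires 2*a[3] ≤ 3*a[n] - 1; else branch requires 2*a[3] ≤ 3*a[3*j + 2] - 1.
Before the if: ((3*j ≥ 1 ∨ 2*j + u ≤ 3*a[2] + 6) → 2*a[3] ≤ 3*a[n] - 1) ∧ ((¬(3*j ≥ 1 ∨ 2*j + u ≤ 3*a[2] + 6)) → 2*a[3] ≤ 3*a[3*j + 2] - 1)
Before u := j: ((3*j ≥ 1 ∨ 3*j ≤ 3*a[2] + 6) → 2*a[3] ≤ 3*a[n] - 1) ∧ ((¬(3*j ≥ 1 ∨ 3*j ≤ 3*a[2] + 6)) → 2*a[3] ≤ 3*a[3*j + 2] - 1)
Answer: WP = ((3*j ≥ 1 ∨ 3*j ≤ 3*a[2] + 6) → 2*a[3] ≤ 3*a[n] - 1) ∧ ((¬(3*j ≥ 1 ∨ 3*j ≤ 3*a[2] + 6)) → 2*a[3] ≤ 3*a[3*j + 2] - 1)
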